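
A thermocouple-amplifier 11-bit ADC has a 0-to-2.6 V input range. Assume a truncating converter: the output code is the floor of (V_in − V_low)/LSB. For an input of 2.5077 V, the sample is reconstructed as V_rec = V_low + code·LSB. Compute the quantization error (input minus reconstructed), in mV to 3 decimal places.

One LSB is 2.6 V / 2048 = 1.270 mV.
(V_in − V_low)/LSB = (2.5077 − 0)/0.00126953 = 1975.2960 → code 1975 (floor).
V_rec = 0 + 1975·0.00126953 = 2.5073242 V.
Error = 2.5077 − 2.5073242 = 0.000375781 V = 0.376 mV.

0.376 mV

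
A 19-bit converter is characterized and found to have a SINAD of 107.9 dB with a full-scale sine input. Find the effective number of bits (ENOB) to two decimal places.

ENOB = (SINAD − 1.76) / 6.02 = (107.9 − 1.76)/6.02 = 17.631.

17.63 bits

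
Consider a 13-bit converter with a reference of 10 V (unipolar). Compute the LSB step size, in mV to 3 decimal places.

1.221 mV

Full-scale span = 10 V.
LSB = 10 / 2^13 = 10 / 8192 = 0.0012207 V = 1.221 mV.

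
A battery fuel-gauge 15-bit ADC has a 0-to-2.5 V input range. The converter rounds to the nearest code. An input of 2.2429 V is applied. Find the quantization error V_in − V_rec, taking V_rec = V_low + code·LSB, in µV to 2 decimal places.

10.60 µV

One LSB is 2.5 V / 32768 = 76.29 µV.
Scaled input = 29398.1389 LSBs, so code = 29398.
V_rec = 0 + 29398·7.62939e-05 = 2.2428894 V.
Difference: 1.05957e-05 V → 10.60 µV.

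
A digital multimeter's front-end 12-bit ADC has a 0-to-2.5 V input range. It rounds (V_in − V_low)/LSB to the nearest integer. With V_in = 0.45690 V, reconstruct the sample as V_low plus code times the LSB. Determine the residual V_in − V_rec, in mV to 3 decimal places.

-0.253 mV

One LSB is 2.5 V / 4096 = 0.610 mV.
(V_in − V_low)/LSB = (0.45690 − 0)/0.000610352 = 748.5850 → code 749 (round).
Code 749 maps back to 0 + 749×0.000610352 V = 0.45715332 V.
Difference: -0.00025332 V → -0.253 mV.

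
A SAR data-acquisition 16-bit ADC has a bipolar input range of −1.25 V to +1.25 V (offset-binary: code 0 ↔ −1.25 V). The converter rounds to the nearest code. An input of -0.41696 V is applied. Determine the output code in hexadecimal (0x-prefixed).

code 0x554E (decimal 21838)

Full-scale span = 2.5 V; LSB = 2.5/2^16 = 38.15 µV.
Input sits at 21837.644 steps above V_low.
Round → code 21838.
In hexadecimal (0x-prefixed): 0x554E.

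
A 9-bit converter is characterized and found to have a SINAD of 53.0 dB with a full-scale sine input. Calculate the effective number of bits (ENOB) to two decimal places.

ENOB = (SINAD − 1.76) / 6.02 = (53.0 − 1.76)/6.02 = 8.512.

8.51 bits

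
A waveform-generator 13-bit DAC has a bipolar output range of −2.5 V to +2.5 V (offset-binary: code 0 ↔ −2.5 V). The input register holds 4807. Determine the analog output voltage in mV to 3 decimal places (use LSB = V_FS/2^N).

433.960 mV

LSB = 5 V / 2^13 = 0.610 mV.
V_out = (−2.5) + 4807 × 0.000610352 V = 0.43396 V.
= 433.960 mV.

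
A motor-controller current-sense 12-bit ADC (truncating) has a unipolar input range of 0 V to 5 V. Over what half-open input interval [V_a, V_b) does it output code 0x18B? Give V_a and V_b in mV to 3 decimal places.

[482.178 mV, 483.398 mV)

LSB = 5/2^12 = 1.221 mV.
Code 0x18B = 395 decimal.
V_a = V_low + 395·LSB = 0.482178 V; V_b = V_low + 396·LSB = 0.483398 V.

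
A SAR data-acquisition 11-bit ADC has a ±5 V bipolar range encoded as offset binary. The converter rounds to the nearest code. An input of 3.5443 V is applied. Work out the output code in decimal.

code 1750

With 2048 levels over 10 V, one step is 4.883 mV.
(V_in − V_low)/LSB = (3.5443 − (−5)) / 0.00488281 = 1749.873.
So the output code is 1750.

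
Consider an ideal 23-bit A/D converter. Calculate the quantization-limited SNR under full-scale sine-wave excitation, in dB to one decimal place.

SNR ≈ 6.02·N + 1.76 dB = 6.02·23 + 1.76 = 140.22 dB.

140.2 dB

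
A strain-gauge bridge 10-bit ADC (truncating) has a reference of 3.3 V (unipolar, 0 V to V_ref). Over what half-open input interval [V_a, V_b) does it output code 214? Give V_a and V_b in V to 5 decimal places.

LSB = 3.3/2^10 = 3.223 mV.
V_a = V_low + 214·LSB = 0.689648 V; V_b = V_low + 215·LSB = 0.692871 V.

[0.68965 V, 0.69287 V)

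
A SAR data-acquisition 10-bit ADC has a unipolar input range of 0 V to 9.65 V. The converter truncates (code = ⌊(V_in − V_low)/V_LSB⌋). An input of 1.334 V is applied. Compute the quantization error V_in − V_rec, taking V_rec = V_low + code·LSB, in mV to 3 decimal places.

Step size: 9.65 V ÷ 2^10 = 9.424 mV.
Scaled input = 141.5561 LSBs, so code = 141.
V_rec = 0 + 141·0.00942383 = 1.3287598 V.
Error = 1.334 − 1.3287598 = 0.00524023 V = 5.240 mV.

5.240 mV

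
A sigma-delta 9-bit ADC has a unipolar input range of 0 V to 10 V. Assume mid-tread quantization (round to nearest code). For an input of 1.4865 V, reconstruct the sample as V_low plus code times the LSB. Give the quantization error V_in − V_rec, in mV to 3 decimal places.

LSB = 10/2^9 = 19.531 mV.
(1.4865 − 0)/0.0195312 = 76.1088; round gives code 76.
Code 76 maps back to 0 + 76×0.0195312 V = 1.484375 V.
V_in − V_rec = 0.002125 V = 2.125 mV.

2.125 mV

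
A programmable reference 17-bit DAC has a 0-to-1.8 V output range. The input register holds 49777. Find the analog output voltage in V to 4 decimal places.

0.6836 V

LSB = 1.8 V / 2^17 = 13.73 µV.
V_out = 0 + 49777 × 1.37329e-05 V = 0.683583 V.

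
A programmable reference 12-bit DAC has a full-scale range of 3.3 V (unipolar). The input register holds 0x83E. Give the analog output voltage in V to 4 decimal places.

LSB = 3.3 V / 2^12 = 0.806 mV.
Code 0x83E = 2110 decimal.
V_out = 0 + 2110 × 0.000805664 V = 1.69995 V.

1.7000 V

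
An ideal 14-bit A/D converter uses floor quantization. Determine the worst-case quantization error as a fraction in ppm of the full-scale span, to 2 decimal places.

61.04 ppm

Truncating → worst-case error = 1 LSB = V_FS/2^14, so 1e+06/16384 = 61.0352 ppm of full scale.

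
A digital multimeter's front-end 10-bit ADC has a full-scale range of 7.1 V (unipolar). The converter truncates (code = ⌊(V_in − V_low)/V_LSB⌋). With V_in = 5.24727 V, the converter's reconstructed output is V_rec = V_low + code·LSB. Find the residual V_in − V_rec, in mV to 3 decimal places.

One LSB is 7.1 V / 1024 = 6.934 mV.
(V_in − V_low)/LSB = (5.24727 − 0)/0.00693359 = 756.7894 → code 756 (floor).
Code 756 maps back to 0 + 756×0.00693359 V = 5.2417969 V.
Difference: 0.00547312 V → 5.473 mV.

5.473 mV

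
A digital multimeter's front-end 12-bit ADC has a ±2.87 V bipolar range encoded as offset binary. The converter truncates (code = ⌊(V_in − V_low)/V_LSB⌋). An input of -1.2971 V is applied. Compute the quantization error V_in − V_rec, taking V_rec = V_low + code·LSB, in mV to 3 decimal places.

Step size: 5.74 V ÷ 2^12 = 1.401 mV.
(-1.2971 − (−2.87))/0.00140137 = 1122.4039; ⌊·⌋ gives code 1122.
V_rec = (−2.87) + 1122·0.00140137 = -1.297666 V.
V_in − V_rec = 0.000566016 V = 0.566 mV.

0.566 mV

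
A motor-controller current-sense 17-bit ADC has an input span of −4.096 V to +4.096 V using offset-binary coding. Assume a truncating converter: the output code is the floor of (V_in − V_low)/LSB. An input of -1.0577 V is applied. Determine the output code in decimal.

code 48612

LSB = 8.192 V / 131072 = 62.50 µV.
(V_in − V_low)/LSB = (-1.0577 − (−4.096)) / 6.25e-05 = 48612.800.
So the output code is 48612.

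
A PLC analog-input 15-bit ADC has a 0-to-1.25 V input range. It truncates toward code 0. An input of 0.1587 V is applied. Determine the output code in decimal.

With 32768 levels over 1.25 V, one step is 38.15 µV.
(V_in − V_low)/LSB = (0.1587 − 0) / 3.8147e-05 = 4160.225.
⌊·⌋(4160.225) = 4160.

code 4160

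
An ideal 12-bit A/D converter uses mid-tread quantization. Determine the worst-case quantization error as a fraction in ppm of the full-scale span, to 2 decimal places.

122.07 ppm

Rounding → worst-case error = ½ LSB = V_FS/2^13, so 1e+06/8192 = 122.07 ppm of full scale.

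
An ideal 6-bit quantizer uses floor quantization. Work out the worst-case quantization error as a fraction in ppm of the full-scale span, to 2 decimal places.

Truncating → worst-case error = 1 LSB = V_FS/2^6, so 1e+06/64 = 15625 ppm of full scale.

15625.00 ppm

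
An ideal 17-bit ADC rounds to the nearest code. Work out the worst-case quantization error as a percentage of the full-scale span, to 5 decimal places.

Rounding → worst-case error = ½ LSB = V_FS/2^18, so 100/262144 = 0.00038147 % of full scale.

0.00038 %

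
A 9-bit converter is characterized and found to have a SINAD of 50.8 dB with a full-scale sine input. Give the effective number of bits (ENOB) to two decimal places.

ENOB = (SINAD − 1.76) / 6.02 = (50.8 − 1.76)/6.02 = 8.146.

8.15 bits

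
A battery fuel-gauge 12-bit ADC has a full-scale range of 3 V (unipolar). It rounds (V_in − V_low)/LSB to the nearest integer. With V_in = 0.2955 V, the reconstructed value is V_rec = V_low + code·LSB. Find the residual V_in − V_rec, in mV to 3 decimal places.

LSB = 3/2^12 = 0.732 mV.
(0.2955 − 0)/0.000732422 = 403.4560; round gives code 403.
V_rec = 0 + 403·0.000732422 = 0.29516602 V.
V_in − V_rec = 0.000333984 V = 0.334 mV.

0.334 mV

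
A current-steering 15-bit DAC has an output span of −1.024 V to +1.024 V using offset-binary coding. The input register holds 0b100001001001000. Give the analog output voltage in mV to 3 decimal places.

36.500 mV

LSB = 2.048 V / 2^15 = 62.50 µV.
Code 0b100001001001000 = 16968 decimal.
V_out = (−1.024) + 16968 × 6.25e-05 V = 0.0365 V.
= 36.500 mV.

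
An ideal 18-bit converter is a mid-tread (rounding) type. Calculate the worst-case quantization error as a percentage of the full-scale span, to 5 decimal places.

0.00019 %

Rounding → worst-case error = ½ LSB = V_FS/2^19, so 100/524288 = 0.000190735 % of full scale.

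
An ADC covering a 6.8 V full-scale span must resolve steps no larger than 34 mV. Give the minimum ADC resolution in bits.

Number of steps required ≥ 6.8 V / 34 mV = 200.00.
Need 2^N ≥ 200.00; 2^7 = 128, 2^8 = 256.
Minimum N = 8.

8 bits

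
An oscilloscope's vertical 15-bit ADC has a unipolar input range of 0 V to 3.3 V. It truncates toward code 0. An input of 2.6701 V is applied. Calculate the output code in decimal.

Full-scale span = 3.3 V; LSB = 3.3/2^15 = 100.71 µV.
(V_in − V_low)/LSB = (2.6701 − 0) / 0.000100708 = 26513.284.
Floor → code 26513.

code 26513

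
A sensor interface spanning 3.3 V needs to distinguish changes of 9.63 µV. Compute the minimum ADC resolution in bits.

19 bits

Number of steps required ≥ 3.3 V / 9.63 µV = 342679.13.
Need 2^N ≥ 342679.13; 2^18 = 262144, 2^19 = 524288.
Minimum N = 19.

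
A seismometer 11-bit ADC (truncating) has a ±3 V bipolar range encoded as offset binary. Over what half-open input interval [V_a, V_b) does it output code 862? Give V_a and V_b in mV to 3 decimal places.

[-474.609 mV, -471.680 mV)

LSB = 6/2^11 = 2.930 mV.
V_a = V_low + 862·LSB = -0.474609 V; V_b = V_low + 863·LSB = -0.47168 V.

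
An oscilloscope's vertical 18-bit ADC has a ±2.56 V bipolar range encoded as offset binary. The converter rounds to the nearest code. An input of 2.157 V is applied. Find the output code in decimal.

code 241510

With 262144 levels over 5.12 V, one step is 19.53 µV.
(V_in − V_low)/LSB = (2.157 − (−2.56)) / 1.95313e-05 = 241510.400.
round(241510.400) = 241510.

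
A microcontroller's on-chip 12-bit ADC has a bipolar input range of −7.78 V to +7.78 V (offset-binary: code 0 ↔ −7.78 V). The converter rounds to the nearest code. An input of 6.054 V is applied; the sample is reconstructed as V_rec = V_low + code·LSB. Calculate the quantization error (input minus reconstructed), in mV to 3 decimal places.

-1.332 mV

LSB = 15.56/2^12 = 3.799 mV.
Scaled input = 3641.6494 LSBs, so code = 3642.
Code 3642 maps back to (−7.78) + 3642×0.00379883 V = 6.055332 V.
V_in − V_rec = -0.00133203 V = -1.332 mV.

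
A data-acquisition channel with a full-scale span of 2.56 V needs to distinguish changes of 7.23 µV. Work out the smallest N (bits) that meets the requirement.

19 bits

Number of steps required ≥ 2.56 V / 7.23 µV = 354080.22.
Need 2^N ≥ 354080.22; 2^18 = 262144, 2^19 = 524288.
Minimum N = 19.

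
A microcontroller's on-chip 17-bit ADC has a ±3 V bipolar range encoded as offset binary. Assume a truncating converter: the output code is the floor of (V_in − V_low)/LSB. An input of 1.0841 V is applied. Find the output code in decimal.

LSB = 6 V / 131072 = 45.78 µV.
(1.0841 − (−3)) / 4.57764e-05 = 89218.526 LSBs.
Floor → code 89218.

code 89218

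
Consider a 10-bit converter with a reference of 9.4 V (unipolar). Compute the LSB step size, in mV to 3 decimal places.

9.180 mV

Full-scale span = 9.4 V.
LSB = 9.4 / 2^10 = 9.4 / 1024 = 0.00917969 V = 9.180 mV.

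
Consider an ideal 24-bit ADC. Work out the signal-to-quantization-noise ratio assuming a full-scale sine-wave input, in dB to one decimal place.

146.2 dB

SNR ≈ 6.02·N + 1.76 dB = 6.02·24 + 1.76 = 146.24 dB.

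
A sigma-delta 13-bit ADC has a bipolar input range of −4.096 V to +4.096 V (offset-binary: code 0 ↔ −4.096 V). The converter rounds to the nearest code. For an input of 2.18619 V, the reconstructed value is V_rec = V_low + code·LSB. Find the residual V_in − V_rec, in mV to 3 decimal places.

One LSB is 8.192 V / 8192 = 1.000 mV.
(V_in − V_low)/LSB = (2.18619 − (−4.096))/0.001 = 6282.1900 → code 6282 (round).
Reconstructed: 2.186 V.
Error = 2.18619 − 2.186 = 0.00019 V = 0.190 mV.

0.190 mV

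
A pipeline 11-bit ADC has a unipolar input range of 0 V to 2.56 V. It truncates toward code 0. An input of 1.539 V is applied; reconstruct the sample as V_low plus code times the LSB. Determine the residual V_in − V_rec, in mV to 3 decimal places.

One LSB is 2.56 V / 2048 = 1.250 mV.
Scaled input = 1231.2000 LSBs, so code = 1231.
Reconstructed: 1.53875 V.
V_in − V_rec = 0.00025 V = 0.250 mV.

0.250 mV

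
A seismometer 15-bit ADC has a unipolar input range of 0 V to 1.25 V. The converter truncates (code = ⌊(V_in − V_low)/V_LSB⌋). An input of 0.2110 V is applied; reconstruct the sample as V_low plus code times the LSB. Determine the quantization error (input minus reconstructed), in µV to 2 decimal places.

One LSB is 1.25 V / 32768 = 38.15 µV.
(0.2110 − 0)/3.8147e-05 = 5531.2384; ⌊·⌋ gives code 5531.
Code 5531 maps back to 0 + 5531×3.8147e-05 V = 0.21099091 V.
Error = 0.2110 − 0.21099091 = 9.09424e-06 V = 9.09 µV.

9.09 µV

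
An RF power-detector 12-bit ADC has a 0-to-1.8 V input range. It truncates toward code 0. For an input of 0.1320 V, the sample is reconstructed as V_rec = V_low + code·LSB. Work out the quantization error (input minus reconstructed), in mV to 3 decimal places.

0.164 mV

Step size: 1.8 V ÷ 2^12 = 439.45 µV.
(0.1320 − 0)/0.000439453 = 300.3733; ⌊·⌋ gives code 300.
Code 300 maps back to 0 + 300×0.000439453 V = 0.13183594 V.
Error = 0.1320 − 0.13183594 = 0.000164063 V = 0.164 mV.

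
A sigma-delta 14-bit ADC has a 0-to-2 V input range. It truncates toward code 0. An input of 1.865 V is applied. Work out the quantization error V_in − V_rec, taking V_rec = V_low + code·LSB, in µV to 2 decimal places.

9.77 µV

One LSB is 2 V / 16384 = 122.07 µV.
Scaled input = 15278.0800 LSBs, so code = 15278.
Code 15278 maps back to 0 + 15278×0.00012207 V = 1.8649902 V.
V_in − V_rec = 9.76563e-06 V = 9.77 µV.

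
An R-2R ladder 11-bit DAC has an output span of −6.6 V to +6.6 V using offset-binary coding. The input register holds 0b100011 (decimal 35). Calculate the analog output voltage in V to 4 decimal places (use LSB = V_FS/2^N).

LSB = 13.2 V / 2^11 = 6.445 mV.
Code 0b100011 = 35 decimal.
V_out = (−6.6) + 35 × 0.00644531 V = -6.37441 V.

-6.3744 V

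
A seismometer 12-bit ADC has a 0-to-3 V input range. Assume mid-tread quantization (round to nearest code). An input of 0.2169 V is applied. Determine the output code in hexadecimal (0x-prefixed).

Full-scale span = 3 V; LSB = 3/2^12 = 0.732 mV.
(0.2169 − 0) / 0.000732422 = 296.141 LSBs.
round(296.141) = 296.
In hexadecimal (0x-prefixed): 0x128.

code 0x128 (decimal 296)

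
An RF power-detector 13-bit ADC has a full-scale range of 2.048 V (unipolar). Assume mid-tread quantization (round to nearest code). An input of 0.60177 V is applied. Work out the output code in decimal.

code 2407

With 8192 levels over 2.048 V, one step is 250.00 µV.
(V_in − V_low)/LSB = (0.60177 − 0) / 0.00025 = 2407.080.
round(2407.080) = 2407.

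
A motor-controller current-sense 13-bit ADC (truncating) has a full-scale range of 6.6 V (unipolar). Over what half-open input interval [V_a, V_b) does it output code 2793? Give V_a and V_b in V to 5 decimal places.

LSB = 6.6/2^13 = 0.806 mV.
V_a = V_low + 2793·LSB = 2.25022 V; V_b = V_low + 2794·LSB = 2.25103 V.

[2.25022 V, 2.25103 V)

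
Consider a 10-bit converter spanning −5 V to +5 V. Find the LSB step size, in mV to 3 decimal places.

Full-scale span = 10 V.
LSB = 10 / 2^10 = 10 / 1024 = 0.00976562 V = 9.766 mV.

9.766 mV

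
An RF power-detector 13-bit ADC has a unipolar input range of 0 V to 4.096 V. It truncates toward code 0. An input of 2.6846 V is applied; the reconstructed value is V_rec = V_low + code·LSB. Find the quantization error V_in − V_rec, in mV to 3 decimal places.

Step size: 4.096 V ÷ 2^13 = 0.500 mV.
(V_in − V_low)/LSB = (2.6846 − 0)/0.0005 = 5369.2000 → code 5369 (floor).
Reconstructed: 2.6845 V.
Difference: 0.0001 V → 0.100 mV.

0.100 mV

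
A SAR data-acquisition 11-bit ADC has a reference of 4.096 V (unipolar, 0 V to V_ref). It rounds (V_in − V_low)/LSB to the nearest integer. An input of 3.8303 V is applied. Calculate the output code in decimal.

code 1915

LSB = 4.096 V / 2048 = 2.000 mV.
Input sits at 1915.150 steps above V_low.
Round → code 1915.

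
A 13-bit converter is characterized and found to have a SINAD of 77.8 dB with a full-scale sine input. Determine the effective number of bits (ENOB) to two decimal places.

12.63 bits

ENOB = (SINAD − 1.76) / 6.02 = (77.8 − 1.76)/6.02 = 12.631.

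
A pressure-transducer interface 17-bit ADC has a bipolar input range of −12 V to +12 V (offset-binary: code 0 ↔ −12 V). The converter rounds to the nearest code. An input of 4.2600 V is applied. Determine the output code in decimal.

code 88801

LSB = 24 V / 131072 = 183.11 µV.
(4.2600 − (−12)) / 0.000183105 = 88801.280 LSBs.
Round → code 88801.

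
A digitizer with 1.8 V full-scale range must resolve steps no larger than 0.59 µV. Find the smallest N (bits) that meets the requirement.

Number of steps required ≥ 1.8 V / 0.59 µV = 3050847.46.
Need 2^N ≥ 3050847.46; 2^21 = 2097152, 2^22 = 4194304.
Minimum N = 22.

22 bits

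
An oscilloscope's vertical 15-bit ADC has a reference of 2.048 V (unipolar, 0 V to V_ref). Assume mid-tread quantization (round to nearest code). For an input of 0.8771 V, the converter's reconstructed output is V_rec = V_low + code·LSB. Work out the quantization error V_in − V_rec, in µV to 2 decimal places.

-25.00 µV

One LSB is 2.048 V / 32768 = 62.50 µV.
(V_in − V_low)/LSB = (0.8771 − 0)/6.25e-05 = 14033.6000 → code 14034 (round).
Reconstructed: 0.877125 V.
Error = 0.8771 − 0.877125 = -2.5e-05 V = -25.00 µV.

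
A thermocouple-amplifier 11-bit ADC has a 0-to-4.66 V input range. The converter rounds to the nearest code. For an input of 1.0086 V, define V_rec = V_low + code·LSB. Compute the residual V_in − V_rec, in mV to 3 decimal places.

Step size: 4.66 V ÷ 2^11 = 2.275 mV.
(V_in − V_low)/LSB = (1.0086 − 0)/0.00227539 = 443.2645 → code 443 (round).
Code 443 maps back to 0 + 443×0.00227539 V = 1.007998 V.
V_in − V_rec = 0.000601953 V = 0.602 mV.

0.602 mV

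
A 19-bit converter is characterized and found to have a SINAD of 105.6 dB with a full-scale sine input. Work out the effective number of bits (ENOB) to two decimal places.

17.25 bits

ENOB = (SINAD − 1.76) / 6.02 = (105.6 − 1.76)/6.02 = 17.249.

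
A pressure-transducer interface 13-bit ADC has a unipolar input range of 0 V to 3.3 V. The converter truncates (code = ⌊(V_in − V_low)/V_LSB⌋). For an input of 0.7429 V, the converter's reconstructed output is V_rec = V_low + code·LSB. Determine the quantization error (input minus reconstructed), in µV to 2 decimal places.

One LSB is 3.3 V / 8192 = 402.83 µV.
Scaled input = 1844.1930 LSBs, so code = 1844.
Reconstructed: 0.74282227 V.
Error = 0.7429 − 0.74282227 = 7.77344e-05 V = 77.73 µV.

77.73 µV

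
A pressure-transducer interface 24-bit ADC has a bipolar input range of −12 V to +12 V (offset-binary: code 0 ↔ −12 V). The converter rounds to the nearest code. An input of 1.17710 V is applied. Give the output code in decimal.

code 9211461

Full-scale span = 24 V; LSB = 24/2^24 = 1.43 µV.
(1.17710 − (−12)) / 1.43051e-06 = 9211460.540 LSBs.
So the output code is 9211461.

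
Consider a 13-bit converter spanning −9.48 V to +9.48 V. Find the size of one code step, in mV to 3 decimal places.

Full-scale span = 18.96 V.
LSB = 18.96 / 2^13 = 18.96 / 8192 = 0.00231445 V = 2.314 mV.

2.314 mV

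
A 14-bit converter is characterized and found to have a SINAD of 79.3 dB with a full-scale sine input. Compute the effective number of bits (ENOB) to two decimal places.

ENOB = (SINAD − 1.76) / 6.02 = (79.3 − 1.76)/6.02 = 12.880.

12.88 bits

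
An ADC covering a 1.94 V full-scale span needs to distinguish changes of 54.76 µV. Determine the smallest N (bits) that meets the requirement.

Number of steps required ≥ 1.94 V / 54.76 µV = 35427.32.
Need 2^N ≥ 35427.32; 2^15 = 32768, 2^16 = 65536.
Minimum N = 16.

16 bits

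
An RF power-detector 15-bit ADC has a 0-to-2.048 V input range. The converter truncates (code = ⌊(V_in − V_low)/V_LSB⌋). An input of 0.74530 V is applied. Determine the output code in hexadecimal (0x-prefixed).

LSB = 2.048 V / 32768 = 62.50 µV.
(V_in − V_low)/LSB = (0.74530 − 0) / 6.25e-05 = 11924.800.
So the output code is 11924.
In hexadecimal (0x-prefixed): 0x2E94.

code 0x2E94 (decimal 11924)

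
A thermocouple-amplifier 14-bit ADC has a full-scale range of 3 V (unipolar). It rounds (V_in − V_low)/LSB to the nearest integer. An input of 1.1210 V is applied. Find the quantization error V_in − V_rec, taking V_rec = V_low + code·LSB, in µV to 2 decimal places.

One LSB is 3 V / 16384 = 183.11 µV.
(1.1210 − 0)/0.000183105 = 6122.1547; round gives code 6122.
Code 6122 maps back to 0 + 6122×0.000183105 V = 1.1209717 V.
V_in − V_rec = 2.83203e-05 V = 28.32 µV.

28.32 µV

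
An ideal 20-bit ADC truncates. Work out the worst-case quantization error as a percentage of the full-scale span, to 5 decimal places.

Truncating → worst-case error = 1 LSB = V_FS/2^20, so 100/1048576 = 9.53674e-05 % of full scale.

0.00010 %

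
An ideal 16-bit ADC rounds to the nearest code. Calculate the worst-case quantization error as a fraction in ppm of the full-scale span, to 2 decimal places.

Rounding → worst-case error = ½ LSB = V_FS/2^17, so 1e+06/131072 = 7.62939 ppm of full scale.

7.63 ppm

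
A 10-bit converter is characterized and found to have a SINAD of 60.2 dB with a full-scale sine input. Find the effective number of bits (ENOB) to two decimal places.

ENOB = (SINAD − 1.76) / 6.02 = (60.2 − 1.76)/6.02 = 9.708.

9.71 bits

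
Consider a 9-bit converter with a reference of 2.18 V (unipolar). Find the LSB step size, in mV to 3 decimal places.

4.258 mV

Full-scale span = 2.18 V.
LSB = 2.18 / 2^9 = 2.18 / 512 = 0.00425781 V = 4.258 mV.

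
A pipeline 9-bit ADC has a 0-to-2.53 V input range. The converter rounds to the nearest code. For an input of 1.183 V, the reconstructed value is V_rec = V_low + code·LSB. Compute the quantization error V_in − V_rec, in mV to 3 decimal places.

Step size: 2.53 V ÷ 2^9 = 4.941 mV.
(V_in − V_low)/LSB = (1.183 − 0)/0.00494141 = 239.4055 → code 239 (round).
V_rec = 0 + 239·0.00494141 = 1.1809961 V.
Difference: 0.00200391 V → 2.004 mV.

2.004 mV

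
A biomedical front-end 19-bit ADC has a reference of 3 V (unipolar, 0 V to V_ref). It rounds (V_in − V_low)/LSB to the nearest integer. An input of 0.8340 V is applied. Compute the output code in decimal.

code 145752

Full-scale span = 3 V; LSB = 3/2^19 = 5.72 µV.
(0.8340 − 0) / 5.72205e-06 = 145752.064 LSBs.
So the output code is 145752.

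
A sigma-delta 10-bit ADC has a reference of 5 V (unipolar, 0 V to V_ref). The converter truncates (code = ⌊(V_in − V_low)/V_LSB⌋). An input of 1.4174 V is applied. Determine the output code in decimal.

LSB = 5 V / 1024 = 4.883 mV.
(V_in − V_low)/LSB = (1.4174 − 0) / 0.00488281 = 290.284.
⌊·⌋(290.284) = 290.

code 290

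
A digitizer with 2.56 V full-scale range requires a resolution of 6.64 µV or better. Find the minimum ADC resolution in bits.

19 bits

Number of steps required ≥ 2.56 V / 6.64 µV = 385542.17.
Need 2^N ≥ 385542.17; 2^18 = 262144, 2^19 = 524288.
Minimum N = 19.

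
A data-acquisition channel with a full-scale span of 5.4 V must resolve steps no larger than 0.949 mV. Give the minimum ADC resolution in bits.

13 bits

Number of steps required ≥ 5.4 V / 0.949 mV = 5690.20.
Need 2^N ≥ 5690.20; 2^12 = 4096, 2^13 = 8192.
Minimum N = 13.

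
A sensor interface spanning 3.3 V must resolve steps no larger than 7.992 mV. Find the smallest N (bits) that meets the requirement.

9 bits

Number of steps required ≥ 3.3 V / 7.992 mV = 412.91.
Need 2^N ≥ 412.91; 2^8 = 256, 2^9 = 512.
Minimum N = 9.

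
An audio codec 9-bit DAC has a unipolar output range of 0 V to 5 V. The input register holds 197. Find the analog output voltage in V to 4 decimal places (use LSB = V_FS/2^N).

1.9238 V

LSB = 5 V / 2^9 = 9.766 mV.
V_out = 0 + 197 × 0.00976562 V = 1.92383 V.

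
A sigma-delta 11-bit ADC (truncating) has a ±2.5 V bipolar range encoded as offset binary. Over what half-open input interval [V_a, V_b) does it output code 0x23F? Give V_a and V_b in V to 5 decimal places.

LSB = 5/2^11 = 2.441 mV.
Code 0x23F = 575 decimal.
V_a = V_low + 575·LSB = -1.09619 V; V_b = V_low + 576·LSB = -1.09375 V.

[-1.09619 V, -1.09375 V)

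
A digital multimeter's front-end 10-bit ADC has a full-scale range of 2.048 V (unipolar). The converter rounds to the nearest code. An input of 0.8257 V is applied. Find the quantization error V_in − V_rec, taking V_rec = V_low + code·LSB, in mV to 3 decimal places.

-0.300 mV

LSB = 2.048/2^10 = 2.000 mV.
(0.8257 − 0)/0.002 = 412.8500; round gives code 413.
V_rec = 0 + 413·0.002 = 0.826 V.
Error = 0.8257 − 0.826 = -0.0003 V = -0.300 mV.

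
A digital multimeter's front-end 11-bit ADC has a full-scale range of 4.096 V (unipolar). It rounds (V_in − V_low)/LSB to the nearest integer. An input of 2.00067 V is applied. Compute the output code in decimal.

LSB = 4.096 V / 2048 = 2.000 mV.
(2.00067 − 0) / 0.002 = 1000.335 LSBs.
So the output code is 1000.

code 1000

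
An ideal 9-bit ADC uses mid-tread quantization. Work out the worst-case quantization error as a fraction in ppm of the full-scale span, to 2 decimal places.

Rounding → worst-case error = ½ LSB = V_FS/2^10, so 1e+06/1024 = 976.562 ppm of full scale.

976.56 ppm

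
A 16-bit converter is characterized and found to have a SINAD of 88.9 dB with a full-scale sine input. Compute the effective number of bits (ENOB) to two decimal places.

14.48 bits

ENOB = (SINAD − 1.76) / 6.02 = (88.9 − 1.76)/6.02 = 14.475.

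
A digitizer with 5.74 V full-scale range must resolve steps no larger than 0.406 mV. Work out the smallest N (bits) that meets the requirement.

Number of steps required ≥ 5.74 V / 0.406 mV = 14137.93.
Need 2^N ≥ 14137.93; 2^13 = 8192, 2^14 = 16384.
Minimum N = 14.

14 bits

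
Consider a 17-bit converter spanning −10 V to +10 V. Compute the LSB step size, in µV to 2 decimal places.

Full-scale span = 20 V.
LSB = 20 / 2^17 = 20 / 131072 = 0.000152588 V = 152.59 µV.

152.59 µV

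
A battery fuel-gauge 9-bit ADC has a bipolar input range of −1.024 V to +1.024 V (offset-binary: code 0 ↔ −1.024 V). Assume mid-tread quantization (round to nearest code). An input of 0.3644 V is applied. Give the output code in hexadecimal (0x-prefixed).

code 0x15B (decimal 347)

Full-scale span = 2.048 V; LSB = 2.048/2^9 = 4.000 mV.
Input sits at 347.100 steps above V_low.
So the output code is 347.
In hexadecimal (0x-prefixed): 0x15B.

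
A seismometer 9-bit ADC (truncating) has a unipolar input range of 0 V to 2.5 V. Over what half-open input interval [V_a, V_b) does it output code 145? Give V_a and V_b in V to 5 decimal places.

[0.70801 V, 0.71289 V)

LSB = 2.5/2^9 = 4.883 mV.
V_a = V_low + 145·LSB = 0.708008 V; V_b = V_low + 146·LSB = 0.712891 V.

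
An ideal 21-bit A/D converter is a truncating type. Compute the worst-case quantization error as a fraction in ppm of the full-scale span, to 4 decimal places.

0.4768 ppm

Truncating → worst-case error = 1 LSB = V_FS/2^21, so 1e+06/2097152 = 0.476837 ppm of full scale.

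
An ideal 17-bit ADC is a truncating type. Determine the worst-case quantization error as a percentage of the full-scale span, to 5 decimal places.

Truncating → worst-case error = 1 LSB = V_FS/2^17, so 100/131072 = 0.000762939 % of full scale.

0.00076 %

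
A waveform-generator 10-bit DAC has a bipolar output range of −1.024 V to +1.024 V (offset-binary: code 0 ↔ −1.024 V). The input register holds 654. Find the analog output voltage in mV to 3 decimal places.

LSB = 2.048 V / 2^10 = 2.000 mV.
V_out = (−1.024) + 654 × 0.002 V = 0.284 V.
= 284.000 mV.

284.000 mV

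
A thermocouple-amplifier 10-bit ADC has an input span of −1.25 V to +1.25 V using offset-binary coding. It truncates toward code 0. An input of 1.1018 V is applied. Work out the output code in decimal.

code 963

With 1024 levels over 2.5 V, one step is 2.441 mV.
(V_in − V_low)/LSB = (1.1018 − (−1.25)) / 0.00244141 = 963.297.
⌊·⌋(963.297) = 963.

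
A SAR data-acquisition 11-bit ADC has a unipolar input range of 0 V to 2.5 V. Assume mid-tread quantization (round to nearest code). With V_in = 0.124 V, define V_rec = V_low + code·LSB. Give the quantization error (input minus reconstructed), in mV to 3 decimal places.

-0.512 mV

LSB = 2.5/2^11 = 1.221 mV.
Scaled input = 101.5808 LSBs, so code = 102.
Reconstructed: 0.12451172 V.
V_in − V_rec = -0.000511719 V = -0.512 mV.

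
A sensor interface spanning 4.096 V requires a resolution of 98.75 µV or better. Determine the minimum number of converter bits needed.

16 bits

Number of steps required ≥ 4.096 V / 98.75 µV = 41478.48.
Need 2^N ≥ 41478.48; 2^15 = 32768, 2^16 = 65536.
Minimum N = 16.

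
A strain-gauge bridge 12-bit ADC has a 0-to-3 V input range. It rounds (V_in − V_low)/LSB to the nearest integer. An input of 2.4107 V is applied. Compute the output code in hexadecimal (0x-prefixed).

code 0xCDB (decimal 3291)

LSB = 3 V / 4096 = 0.732 mV.
(2.4107 − 0) / 0.000732422 = 3291.409 LSBs.
So the output code is 3291.
In hexadecimal (0x-prefixed): 0xCDB.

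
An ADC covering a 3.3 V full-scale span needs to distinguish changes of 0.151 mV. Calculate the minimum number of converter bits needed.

Number of steps required ≥ 3.3 V / 0.151 mV = 21854.30.
Need 2^N ≥ 21854.30; 2^14 = 16384, 2^15 = 32768.
Minimum N = 15.

15 bits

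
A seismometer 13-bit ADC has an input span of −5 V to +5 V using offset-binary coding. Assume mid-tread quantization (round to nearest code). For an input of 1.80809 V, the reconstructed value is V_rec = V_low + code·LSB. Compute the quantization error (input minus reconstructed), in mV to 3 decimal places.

LSB = 10/2^13 = 1.221 mV.
(1.80809 − (−5))/0.0012207 = 5577.1873; round gives code 5577.
Reconstructed: 1.8078613 V.
V_in − V_rec = 0.000228672 V = 0.229 mV.

0.229 mV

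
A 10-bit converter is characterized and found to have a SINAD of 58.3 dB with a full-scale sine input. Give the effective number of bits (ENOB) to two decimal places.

ENOB = (SINAD − 1.76) / 6.02 = (58.3 − 1.76)/6.02 = 9.392.

9.39 bits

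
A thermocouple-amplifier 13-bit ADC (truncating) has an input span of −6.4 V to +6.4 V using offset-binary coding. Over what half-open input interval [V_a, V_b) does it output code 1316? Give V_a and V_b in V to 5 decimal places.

LSB = 12.8/2^13 = 1.562 mV.
V_a = V_low + 1316·LSB = -4.34375 V; V_b = V_low + 1317·LSB = -4.34219 V.

[-4.34375 V, -4.34219 V)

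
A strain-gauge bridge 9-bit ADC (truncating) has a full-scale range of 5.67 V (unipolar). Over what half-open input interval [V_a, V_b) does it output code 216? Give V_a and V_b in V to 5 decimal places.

[2.39203 V, 2.40311 V)

LSB = 5.67/2^9 = 11.074 mV.
V_a = V_low + 216·LSB = 2.39203 V; V_b = V_low + 217·LSB = 2.40311 V.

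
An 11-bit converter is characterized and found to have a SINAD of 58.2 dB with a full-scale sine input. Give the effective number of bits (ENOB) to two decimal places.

ENOB = (SINAD − 1.76) / 6.02 = (58.2 − 1.76)/6.02 = 9.375.

9.38 bits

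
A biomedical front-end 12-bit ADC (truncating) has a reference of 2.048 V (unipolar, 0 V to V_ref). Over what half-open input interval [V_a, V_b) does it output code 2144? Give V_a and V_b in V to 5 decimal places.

[1.07200 V, 1.07250 V)

LSB = 2.048/2^12 = 0.500 mV.
V_a = V_low + 2144·LSB = 1.072 V; V_b = V_low + 2145·LSB = 1.0725 V.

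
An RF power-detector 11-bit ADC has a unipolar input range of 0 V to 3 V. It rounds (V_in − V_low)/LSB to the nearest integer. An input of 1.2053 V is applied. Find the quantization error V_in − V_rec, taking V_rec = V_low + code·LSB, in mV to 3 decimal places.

-0.266 mV

LSB = 3/2^11 = 1.465 mV.
(1.2053 − 0)/0.00146484 = 822.8181; round gives code 823.
V_rec = 0 + 823·0.00146484 = 1.2055664 V.
V_in − V_rec = -0.000266406 V = -0.266 mV.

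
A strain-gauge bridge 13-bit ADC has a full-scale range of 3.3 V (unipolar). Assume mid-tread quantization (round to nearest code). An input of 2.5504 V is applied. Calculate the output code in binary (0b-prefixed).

With 8192 levels over 3.3 V, one step is 402.83 µV.
Input sits at 6331.175 steps above V_low.
round(6331.175) = 6331.
In binary (0b-prefixed): 0b1100010111011.

code 0b1100010111011 (decimal 6331)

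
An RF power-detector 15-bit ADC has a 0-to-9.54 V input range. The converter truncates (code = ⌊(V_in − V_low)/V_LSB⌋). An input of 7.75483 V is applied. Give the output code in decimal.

Full-scale span = 9.54 V; LSB = 9.54/2^15 = 291.14 µV.
Input sits at 26636.297 steps above V_low.
⌊·⌋(26636.297) = 26636.

code 26636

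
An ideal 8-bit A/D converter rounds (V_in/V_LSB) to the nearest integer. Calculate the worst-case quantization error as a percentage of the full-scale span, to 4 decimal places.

0.1953 %

Rounding → worst-case error = ½ LSB = V_FS/2^9, so 100/512 = 0.195312 % of full scale.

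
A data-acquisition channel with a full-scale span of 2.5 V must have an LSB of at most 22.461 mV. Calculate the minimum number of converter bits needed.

7 bits

Number of steps required ≥ 2.5 V / 22.461 mV = 111.30.
Need 2^N ≥ 111.30; 2^6 = 64, 2^7 = 128.
Minimum N = 7.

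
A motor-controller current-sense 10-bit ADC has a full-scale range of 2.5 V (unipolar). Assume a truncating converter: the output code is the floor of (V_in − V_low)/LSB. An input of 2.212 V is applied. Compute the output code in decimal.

LSB = 2.5 V / 1024 = 2.441 mV.
Input sits at 906.035 steps above V_low.
Floor → code 906.

code 906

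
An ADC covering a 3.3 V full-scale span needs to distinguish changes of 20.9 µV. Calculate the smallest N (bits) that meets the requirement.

18 bits

Number of steps required ≥ 3.3 V / 20.9 µV = 157894.74.
Need 2^N ≥ 157894.74; 2^17 = 131072, 2^18 = 262144.
Minimum N = 18.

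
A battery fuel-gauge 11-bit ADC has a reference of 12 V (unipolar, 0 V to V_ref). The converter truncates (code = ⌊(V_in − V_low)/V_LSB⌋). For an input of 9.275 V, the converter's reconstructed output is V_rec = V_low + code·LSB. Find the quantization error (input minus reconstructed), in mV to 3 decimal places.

5.469 mV

LSB = 12/2^11 = 5.859 mV.
Scaled input = 1582.9333 LSBs, so code = 1582.
Code 1582 maps back to 0 + 1582×0.00585938 V = 9.2695312 V.
V_in − V_rec = 0.00546875 V = 5.469 mV.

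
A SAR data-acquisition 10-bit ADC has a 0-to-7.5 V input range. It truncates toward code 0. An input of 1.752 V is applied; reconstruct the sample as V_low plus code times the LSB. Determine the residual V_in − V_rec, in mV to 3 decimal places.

1.512 mV

LSB = 7.5/2^10 = 7.324 mV.
Scaled input = 239.2064 LSBs, so code = 239.
V_rec = 0 + 239·0.00732422 = 1.7504883 V.
Error = 1.752 − 1.7504883 = 0.00151172 V = 1.512 mV.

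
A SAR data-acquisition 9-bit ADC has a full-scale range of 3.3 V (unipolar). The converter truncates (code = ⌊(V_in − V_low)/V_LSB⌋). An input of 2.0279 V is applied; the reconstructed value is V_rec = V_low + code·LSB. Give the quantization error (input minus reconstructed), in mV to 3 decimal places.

4.072 mV

LSB = 3.3/2^9 = 6.445 mV.
(2.0279 − 0)/0.00644531 = 314.6318; ⌊·⌋ gives code 314.
V_rec = 0 + 314·0.00644531 = 2.0238281 V.
V_in − V_rec = 0.00407187 V = 4.072 mV.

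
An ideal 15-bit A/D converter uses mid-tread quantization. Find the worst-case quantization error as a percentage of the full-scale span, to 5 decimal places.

0.00153 %

Rounding → worst-case error = ½ LSB = V_FS/2^16, so 100/65536 = 0.00152588 % of full scale.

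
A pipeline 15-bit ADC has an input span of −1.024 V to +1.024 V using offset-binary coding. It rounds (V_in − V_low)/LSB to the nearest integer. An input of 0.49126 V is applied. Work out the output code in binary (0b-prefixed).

Full-scale span = 2.048 V; LSB = 2.048/2^15 = 62.50 µV.
(0.49126 − (−1.024)) / 6.25e-05 = 24244.160 LSBs.
round(24244.160) = 24244.
In binary (0b-prefixed): 0b101111010110100.

code 0b101111010110100 (decimal 24244)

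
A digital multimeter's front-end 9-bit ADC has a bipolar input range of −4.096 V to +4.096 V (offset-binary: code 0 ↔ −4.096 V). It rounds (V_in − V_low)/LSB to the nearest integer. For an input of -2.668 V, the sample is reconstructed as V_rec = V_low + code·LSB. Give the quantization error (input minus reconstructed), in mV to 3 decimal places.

4.000 mV

LSB = 8.192/2^9 = 16.000 mV.
(V_in − V_low)/LSB = (-2.668 − (−4.096))/0.016 = 89.2500 → code 89 (round).
V_rec = (−4.096) + 89·0.016 = -2.672 V.
V_in − V_rec = 0.004 V = 4.000 mV.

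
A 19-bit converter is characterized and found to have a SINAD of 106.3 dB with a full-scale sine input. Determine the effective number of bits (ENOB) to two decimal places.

ENOB = (SINAD − 1.76) / 6.02 = (106.3 − 1.76)/6.02 = 17.365.

17.37 bits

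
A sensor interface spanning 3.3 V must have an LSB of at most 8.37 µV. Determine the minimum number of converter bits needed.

Number of steps required ≥ 3.3 V / 8.37 µV = 394265.23.
Need 2^N ≥ 394265.23; 2^18 = 262144, 2^19 = 524288.
Minimum N = 19.

19 bits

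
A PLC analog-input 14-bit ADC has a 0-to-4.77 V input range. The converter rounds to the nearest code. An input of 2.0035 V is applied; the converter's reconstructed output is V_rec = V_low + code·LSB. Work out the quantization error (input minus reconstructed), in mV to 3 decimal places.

Step size: 4.77 V ÷ 2^14 = 291.14 µV.
(2.0035 − 0)/0.000291138 = 6881.6235; round gives code 6882.
Reconstructed: 2.0036096 V.
Error = 2.0035 − 2.0036096 = -0.000109619 V = -0.110 mV.

-0.110 mV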